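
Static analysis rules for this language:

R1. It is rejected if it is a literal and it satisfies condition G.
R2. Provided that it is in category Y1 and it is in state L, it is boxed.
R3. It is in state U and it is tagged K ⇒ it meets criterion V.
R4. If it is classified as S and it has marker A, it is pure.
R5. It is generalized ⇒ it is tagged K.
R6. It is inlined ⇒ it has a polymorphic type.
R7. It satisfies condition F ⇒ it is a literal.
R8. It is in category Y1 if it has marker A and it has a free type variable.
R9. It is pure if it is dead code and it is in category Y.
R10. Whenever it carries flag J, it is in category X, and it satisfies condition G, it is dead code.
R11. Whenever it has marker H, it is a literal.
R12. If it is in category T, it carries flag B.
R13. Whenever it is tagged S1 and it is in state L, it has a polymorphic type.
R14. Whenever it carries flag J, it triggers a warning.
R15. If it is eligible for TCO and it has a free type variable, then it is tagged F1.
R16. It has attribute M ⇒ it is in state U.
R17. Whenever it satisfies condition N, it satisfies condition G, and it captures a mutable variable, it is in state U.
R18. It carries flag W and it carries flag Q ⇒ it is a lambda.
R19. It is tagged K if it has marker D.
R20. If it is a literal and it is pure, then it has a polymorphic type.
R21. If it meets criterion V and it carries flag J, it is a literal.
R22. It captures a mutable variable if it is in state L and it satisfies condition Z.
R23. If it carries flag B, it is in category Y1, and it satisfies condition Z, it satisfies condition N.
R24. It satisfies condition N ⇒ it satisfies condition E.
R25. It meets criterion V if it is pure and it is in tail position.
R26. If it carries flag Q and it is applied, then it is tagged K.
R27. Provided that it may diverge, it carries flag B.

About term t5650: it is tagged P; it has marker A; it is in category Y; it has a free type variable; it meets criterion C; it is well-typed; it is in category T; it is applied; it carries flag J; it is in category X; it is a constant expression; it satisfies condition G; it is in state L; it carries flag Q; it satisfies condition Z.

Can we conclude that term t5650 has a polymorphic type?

By R8 (it has marker A, it has a free type variable): it is in category Y1.
By R10 (it carries flag J, it is in category X, it satisfies condition G): it is dead code.
By R12 (it is in category T): it carries flag B.
By R22 (it is in state L, it satisfies condition Z): it captures a mutable variable.
By R23 (it carries flag B, it is in category Y1, it satisfies condition Z): it satisfies condition N.
By R26 (it carries flag Q, it is applied): it is tagged K.
By R9 (it is dead code, it is in category Y): it is pure.
By R17 (it satisfies condition N, it satisfies condition G, it captures a mutable variable): it is in state U.
By R3 (it is in state U, it is tagged K): it meets criterion V.
By R21 (it meets criterion V, it carries flag J): it is a literal.
By R20 (it is a literal, it is pure): it has a polymorphic type.

Yes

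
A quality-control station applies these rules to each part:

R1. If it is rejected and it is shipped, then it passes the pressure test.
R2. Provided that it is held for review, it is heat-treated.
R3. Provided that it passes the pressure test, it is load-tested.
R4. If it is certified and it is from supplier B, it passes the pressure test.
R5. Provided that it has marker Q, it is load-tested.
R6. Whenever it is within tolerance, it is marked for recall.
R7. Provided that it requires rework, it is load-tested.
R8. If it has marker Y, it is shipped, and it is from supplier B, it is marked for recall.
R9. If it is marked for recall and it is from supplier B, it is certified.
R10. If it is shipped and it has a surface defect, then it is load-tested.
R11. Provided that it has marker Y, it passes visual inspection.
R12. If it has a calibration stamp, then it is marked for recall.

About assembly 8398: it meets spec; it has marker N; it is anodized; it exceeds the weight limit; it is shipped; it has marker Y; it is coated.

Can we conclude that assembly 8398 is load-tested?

Forward chaining from the given facts derives: passes visual inspection.
Rules concluding "it is load-tested": R3 needs "it passes the pressure test"; R5 needs "it has marker Q"; R7 needs "it requires rework"; R10 needs "it has a surface defect" — none of these are established.

No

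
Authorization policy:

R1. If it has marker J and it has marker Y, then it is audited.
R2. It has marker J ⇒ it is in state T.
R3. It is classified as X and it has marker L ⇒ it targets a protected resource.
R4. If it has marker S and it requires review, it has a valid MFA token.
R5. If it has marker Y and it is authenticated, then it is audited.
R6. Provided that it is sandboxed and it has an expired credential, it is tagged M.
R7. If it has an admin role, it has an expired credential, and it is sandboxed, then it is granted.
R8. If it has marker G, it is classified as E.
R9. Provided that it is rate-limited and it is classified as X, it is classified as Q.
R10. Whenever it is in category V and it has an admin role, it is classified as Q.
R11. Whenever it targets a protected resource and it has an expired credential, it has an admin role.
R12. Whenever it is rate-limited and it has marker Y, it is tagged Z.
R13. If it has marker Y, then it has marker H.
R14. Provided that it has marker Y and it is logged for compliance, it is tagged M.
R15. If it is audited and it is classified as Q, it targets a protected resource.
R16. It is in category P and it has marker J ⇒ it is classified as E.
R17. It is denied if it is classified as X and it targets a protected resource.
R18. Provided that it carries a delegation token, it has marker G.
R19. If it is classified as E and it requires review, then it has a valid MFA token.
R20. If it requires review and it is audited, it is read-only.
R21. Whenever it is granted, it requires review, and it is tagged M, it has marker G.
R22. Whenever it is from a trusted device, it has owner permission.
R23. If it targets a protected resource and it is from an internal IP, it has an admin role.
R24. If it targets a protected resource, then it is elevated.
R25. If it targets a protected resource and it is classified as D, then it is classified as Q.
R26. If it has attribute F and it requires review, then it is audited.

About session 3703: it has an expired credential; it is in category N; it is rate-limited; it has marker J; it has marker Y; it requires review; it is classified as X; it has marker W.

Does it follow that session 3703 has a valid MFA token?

Forward chaining from the given facts derives: is audited, is in state T, is classified as Q, is tagged Z, has marker H, targets a protected resource, is denied, is read-only, is elevated, has an admin role.
Rules concluding "it has a valid MFA token": R4 needs "it has marker S"; R19 needs "it is classified as E" — none of these are established.

No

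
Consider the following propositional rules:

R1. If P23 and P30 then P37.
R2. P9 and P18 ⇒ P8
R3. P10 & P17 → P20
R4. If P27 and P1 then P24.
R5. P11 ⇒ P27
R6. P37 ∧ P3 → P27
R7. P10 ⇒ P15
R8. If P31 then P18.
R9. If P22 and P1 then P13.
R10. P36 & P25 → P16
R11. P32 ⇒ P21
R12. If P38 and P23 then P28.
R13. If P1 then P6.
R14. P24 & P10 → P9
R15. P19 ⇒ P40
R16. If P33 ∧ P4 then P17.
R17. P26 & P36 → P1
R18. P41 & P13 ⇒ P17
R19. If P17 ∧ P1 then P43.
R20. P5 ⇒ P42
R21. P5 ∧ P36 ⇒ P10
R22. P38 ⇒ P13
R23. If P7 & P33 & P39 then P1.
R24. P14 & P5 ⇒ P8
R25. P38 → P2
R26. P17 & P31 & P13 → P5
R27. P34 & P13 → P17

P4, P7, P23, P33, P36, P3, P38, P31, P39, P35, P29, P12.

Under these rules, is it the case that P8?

Forward chaining from the given facts derives: P18, P28, P17, P13, P1, P2, P5, P6, P43, P42, P10, P20, P15.
Rules concluding P8: R2 needs P9; R24 needs P14 — none of these are established.

No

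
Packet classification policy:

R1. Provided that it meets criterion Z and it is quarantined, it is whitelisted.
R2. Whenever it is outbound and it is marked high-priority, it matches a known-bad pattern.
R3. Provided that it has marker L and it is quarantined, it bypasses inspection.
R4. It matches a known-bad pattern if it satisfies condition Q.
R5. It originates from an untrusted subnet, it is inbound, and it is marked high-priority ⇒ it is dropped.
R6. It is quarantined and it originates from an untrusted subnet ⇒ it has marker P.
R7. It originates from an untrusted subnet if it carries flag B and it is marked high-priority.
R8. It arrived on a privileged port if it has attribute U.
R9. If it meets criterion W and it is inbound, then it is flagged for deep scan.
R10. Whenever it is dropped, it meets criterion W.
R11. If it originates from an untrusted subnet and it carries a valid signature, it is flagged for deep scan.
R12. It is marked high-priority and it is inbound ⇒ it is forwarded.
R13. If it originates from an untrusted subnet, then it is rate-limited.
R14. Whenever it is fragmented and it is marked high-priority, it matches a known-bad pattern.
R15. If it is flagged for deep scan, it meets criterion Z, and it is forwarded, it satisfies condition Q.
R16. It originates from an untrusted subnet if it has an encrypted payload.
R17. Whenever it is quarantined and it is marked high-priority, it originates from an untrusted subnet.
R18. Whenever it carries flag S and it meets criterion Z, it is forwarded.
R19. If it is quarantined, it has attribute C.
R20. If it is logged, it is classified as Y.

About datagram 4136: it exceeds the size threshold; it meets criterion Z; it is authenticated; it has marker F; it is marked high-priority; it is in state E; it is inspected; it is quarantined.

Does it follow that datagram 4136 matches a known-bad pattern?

No

Forward chaining from the given facts derives: is whitelisted, originates from an untrusted subnet, has attribute C, has marker P, is rate-limited.
Rules concluding "it matches a known-bad pattern": R2 needs "it is outbound"; R4 needs "it satisfies condition Q"; R14 needs "it is fragmented" — none of these are established.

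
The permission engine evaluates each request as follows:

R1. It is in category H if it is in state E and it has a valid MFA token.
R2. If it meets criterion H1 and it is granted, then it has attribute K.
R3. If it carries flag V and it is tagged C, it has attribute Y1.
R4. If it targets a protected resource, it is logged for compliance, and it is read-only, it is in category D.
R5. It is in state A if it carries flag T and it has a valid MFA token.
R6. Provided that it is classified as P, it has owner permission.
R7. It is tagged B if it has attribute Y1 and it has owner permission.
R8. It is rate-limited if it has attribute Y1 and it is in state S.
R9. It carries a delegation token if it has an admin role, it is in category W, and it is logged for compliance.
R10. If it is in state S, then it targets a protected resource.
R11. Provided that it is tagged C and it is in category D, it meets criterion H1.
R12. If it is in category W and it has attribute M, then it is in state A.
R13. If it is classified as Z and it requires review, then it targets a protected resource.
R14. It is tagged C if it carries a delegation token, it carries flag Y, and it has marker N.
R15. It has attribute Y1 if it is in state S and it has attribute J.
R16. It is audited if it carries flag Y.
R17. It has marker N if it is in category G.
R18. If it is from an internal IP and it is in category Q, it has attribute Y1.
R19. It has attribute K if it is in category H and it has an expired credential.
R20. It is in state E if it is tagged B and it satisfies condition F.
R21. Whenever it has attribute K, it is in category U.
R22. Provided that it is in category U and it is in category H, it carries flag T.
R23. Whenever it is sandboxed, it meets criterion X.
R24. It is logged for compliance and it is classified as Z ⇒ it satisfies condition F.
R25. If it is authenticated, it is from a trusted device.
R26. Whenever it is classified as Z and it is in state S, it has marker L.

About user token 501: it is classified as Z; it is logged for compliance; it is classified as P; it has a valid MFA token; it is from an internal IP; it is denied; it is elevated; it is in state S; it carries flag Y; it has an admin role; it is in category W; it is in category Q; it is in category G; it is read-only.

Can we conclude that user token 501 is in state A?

Forward chaining from the given facts derives: has owner permission, carries a delegation token, targets a protected resource, is audited, has marker N, has attribute Y1, satisfies condition F, has marker L, is in category D, is tagged B, is rate-limited, is tagged C, is in state E, is in category H, meets criterion H1.
Rules concluding "it is in state A": R5 needs "it carries flag T"; R12 needs "it has attribute M" — none of these are established.

No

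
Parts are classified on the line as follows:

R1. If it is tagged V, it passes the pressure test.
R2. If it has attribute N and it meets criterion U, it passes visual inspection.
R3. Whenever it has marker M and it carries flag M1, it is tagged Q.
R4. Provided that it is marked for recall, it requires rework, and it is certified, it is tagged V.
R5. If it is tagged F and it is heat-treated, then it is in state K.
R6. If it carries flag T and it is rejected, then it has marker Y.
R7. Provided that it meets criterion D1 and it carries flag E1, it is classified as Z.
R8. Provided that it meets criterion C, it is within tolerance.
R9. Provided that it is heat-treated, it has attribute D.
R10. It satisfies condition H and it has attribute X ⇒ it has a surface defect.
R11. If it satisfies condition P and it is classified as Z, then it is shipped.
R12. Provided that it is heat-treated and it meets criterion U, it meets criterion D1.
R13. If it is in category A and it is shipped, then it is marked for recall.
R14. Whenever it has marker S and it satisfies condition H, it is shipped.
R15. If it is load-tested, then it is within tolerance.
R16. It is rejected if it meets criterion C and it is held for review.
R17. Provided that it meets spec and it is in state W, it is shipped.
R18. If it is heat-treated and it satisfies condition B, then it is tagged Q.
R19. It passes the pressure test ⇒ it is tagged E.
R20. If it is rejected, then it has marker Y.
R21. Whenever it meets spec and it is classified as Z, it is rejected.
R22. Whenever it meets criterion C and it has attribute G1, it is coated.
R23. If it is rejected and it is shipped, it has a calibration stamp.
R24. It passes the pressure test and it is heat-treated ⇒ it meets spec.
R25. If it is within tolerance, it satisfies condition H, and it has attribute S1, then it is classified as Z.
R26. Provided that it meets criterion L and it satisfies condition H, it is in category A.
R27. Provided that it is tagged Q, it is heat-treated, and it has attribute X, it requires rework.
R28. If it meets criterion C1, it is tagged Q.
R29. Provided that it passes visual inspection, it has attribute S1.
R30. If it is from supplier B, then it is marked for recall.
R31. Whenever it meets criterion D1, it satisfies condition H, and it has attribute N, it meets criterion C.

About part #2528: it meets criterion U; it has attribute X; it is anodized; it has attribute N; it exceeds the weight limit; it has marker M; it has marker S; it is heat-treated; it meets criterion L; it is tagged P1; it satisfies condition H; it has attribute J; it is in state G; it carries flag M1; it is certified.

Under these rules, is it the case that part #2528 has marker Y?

By R2 (it has attribute N, it meets criterion U): it passes visual inspection.
By R3 (it has marker M, it carries flag M1): it is tagged Q.
By R12 (it is heat-treated, it meets criterion U): it meets criterion D1.
By R14 (it has marker S, it satisfies condition H): it is shipped.
By R26 (it meets criterion L, it satisfies condition H): it is in category A.
By R27 (it is tagged Q, it is heat-treated, it has attribute X): it requires rework.
By R29 (it passes visual inspection): it has attribute S1.
By R31 (it meets criterion D1, it satisfies condition H, it has attribute N): it meets criterion C.
By R8 (it meets criterion C): it is within tolerance.
By R13 (it is in category A, it is shipped): it is marked for recall.
By R25 (it is within tolerance, it satisfies condition H, it has attribute S1): it is classified as Z.
By R4 (it is marked for recall, it requires rework, it is certified): it is tagged V.
By R1 (it is tagged V): it passes the pressure test.
By R24 (it passes the pressure test, it is heat-treated): it meets spec.
By R21 (it meets spec, it is classified as Z): it is rejected.
By R20 (it is rejected): it has marker Y.

Yes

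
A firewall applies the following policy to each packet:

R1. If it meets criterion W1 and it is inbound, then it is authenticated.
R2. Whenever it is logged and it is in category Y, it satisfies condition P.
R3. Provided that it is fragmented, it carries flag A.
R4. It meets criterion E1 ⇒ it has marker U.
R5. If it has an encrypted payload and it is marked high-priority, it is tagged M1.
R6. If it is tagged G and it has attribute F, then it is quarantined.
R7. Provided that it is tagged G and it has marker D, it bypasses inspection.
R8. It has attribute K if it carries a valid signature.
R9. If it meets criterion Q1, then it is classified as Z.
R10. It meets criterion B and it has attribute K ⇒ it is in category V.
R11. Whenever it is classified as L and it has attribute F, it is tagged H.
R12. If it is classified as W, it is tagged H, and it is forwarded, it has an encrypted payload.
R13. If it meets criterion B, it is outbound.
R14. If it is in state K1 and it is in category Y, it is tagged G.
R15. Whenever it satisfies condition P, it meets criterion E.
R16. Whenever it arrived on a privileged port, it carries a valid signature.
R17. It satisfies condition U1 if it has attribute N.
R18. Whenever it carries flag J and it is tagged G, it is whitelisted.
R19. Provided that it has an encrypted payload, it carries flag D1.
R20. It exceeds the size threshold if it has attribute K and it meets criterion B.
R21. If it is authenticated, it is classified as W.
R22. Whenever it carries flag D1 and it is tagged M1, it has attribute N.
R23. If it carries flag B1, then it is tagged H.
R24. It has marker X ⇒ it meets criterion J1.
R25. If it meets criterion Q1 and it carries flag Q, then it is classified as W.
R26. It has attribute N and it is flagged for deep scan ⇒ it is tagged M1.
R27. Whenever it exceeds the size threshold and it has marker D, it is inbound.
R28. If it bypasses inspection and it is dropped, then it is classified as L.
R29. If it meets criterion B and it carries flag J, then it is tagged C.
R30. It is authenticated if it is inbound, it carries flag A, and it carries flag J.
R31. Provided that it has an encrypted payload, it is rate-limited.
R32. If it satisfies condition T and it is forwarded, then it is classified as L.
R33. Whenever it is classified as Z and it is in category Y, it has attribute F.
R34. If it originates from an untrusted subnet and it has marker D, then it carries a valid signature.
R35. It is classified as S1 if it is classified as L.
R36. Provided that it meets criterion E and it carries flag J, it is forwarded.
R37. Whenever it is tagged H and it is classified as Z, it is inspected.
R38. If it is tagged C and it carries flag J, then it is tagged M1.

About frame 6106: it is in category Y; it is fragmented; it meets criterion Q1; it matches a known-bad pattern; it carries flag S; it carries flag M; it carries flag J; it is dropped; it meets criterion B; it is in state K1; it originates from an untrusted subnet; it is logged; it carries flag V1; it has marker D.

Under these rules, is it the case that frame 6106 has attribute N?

Yes

By R2 (it is logged, it is in category Y): it satisfies condition P.
By R3 (it is fragmented): it carries flag A.
By R9 (it meets criterion Q1): it is classified as Z.
By R14 (it is in state K1, it is in category Y): it is tagged G.
By R15 (it satisfies condition P): it meets criterion E.
By R29 (it meets criterion B, it carries flag J): it is tagged C.
By R33 (it is classified as Z, it is in category Y): it has attribute F.
By R34 (it originates from an untrusted subnet, it has marker D): it carries a valid signature.
By R36 (it meets criterion E, it carries flag J): it is forwarded.
By R38 (it is tagged C, it carries flag J): it is tagged M1.
By R7 (it is tagged G, it has marker D): it bypasses inspection.
By R8 (it carries a valid signature): it has attribute K.
By R20 (it has attribute K, it meets criterion B): it exceeds the size threshold.
By R27 (it exceeds the size threshold, it has marker D): it is inbound.
By R28 (it bypasses inspection, it is dropped): it is classified as L.
By R30 (it is inbound, it carries flag A, it carries flag J): it is authenticated.
By R11 (it is classified as L, it has attribute F): it is tagged H.
By R21 (it is authenticated): it is classified as W.
By R12 (it is classified as W, it is tagged H, it is forwarded): it has an encrypted payload.
By R19 (it has an encrypted payload): it carries flag D1.
By R22 (it carries flag D1, it is tagged M1): it has attribute N.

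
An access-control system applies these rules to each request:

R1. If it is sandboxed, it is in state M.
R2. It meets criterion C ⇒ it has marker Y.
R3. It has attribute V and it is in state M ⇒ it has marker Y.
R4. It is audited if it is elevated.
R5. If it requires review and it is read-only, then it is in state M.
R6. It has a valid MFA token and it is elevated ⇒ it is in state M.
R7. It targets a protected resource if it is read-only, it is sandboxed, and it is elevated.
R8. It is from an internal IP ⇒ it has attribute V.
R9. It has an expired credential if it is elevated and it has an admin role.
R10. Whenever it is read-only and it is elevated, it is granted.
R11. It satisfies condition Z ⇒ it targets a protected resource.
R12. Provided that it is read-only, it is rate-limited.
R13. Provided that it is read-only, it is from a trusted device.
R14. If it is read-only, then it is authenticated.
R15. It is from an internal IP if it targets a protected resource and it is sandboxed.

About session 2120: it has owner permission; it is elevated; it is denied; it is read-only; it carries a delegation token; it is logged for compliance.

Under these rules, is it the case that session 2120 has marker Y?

Forward chaining from the given facts derives: is audited, is granted, is rate-limited, is from a trusted device, is authenticated.
Rules concluding "it has marker Y": R2 needs "it meets criterion C"; R3 needs "it has attribute V" — none of these are established.

No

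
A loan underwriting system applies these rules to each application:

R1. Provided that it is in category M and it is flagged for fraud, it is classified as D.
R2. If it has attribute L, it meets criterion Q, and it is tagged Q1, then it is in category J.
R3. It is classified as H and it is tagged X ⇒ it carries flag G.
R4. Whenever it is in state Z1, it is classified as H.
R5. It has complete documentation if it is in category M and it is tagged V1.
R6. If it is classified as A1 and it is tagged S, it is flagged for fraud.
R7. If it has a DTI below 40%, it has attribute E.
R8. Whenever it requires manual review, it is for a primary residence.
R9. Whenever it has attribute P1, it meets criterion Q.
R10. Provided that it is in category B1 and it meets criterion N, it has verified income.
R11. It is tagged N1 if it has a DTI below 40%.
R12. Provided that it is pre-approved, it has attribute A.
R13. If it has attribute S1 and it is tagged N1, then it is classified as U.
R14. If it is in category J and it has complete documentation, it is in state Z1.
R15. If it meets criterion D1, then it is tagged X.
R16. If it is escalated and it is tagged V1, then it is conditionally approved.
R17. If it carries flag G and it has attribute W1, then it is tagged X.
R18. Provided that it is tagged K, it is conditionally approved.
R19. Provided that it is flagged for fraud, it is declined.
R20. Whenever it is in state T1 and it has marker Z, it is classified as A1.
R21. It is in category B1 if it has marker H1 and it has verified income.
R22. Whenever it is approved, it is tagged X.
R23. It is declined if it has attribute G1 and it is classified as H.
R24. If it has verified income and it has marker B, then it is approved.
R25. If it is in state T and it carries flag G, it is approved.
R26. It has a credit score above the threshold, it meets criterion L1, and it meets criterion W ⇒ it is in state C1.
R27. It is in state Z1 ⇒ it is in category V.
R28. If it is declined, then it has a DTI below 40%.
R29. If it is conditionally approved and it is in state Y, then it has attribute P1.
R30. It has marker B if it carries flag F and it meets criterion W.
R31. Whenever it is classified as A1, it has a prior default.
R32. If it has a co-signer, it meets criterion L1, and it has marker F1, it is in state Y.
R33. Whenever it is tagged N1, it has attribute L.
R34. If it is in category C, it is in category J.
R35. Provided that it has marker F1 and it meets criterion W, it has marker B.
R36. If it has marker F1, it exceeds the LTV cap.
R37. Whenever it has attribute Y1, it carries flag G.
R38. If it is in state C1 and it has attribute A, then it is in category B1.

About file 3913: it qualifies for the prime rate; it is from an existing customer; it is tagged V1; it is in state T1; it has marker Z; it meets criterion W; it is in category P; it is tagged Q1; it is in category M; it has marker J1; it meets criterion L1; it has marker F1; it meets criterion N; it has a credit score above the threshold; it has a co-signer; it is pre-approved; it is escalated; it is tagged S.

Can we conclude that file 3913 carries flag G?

By R5 (it is in category M, it is tagged V1): it has complete documentation.
By R12 (it is pre-approved): it has attribute A.
By R16 (it is escalated, it is tagged V1): it is conditionally approved.
By R20 (it is in state T1, it has marker Z): it is classified as A1.
By R26 (it has a credit score above the threshold, it meets criterion L1, it meets criterion W): it is in state C1.
By R32 (it has a co-signer, it meets criterion L1, it has marker F1): it is in state Y.
By R35 (it has marker F1, it meets criterion W): it has marker B.
By R38 (it is in state C1, it has attribute A): it is in category B1.
By R6 (it is classified as A1, it is tagged S): it is flagged for fraud.
By R10 (it is in category B1, it meets criterion N): it has verified income.
By R19 (it is flagged for fraud): it is declined.
By R24 (it has verified income, it has marker B): it is approved.
By R28 (it is declined): it has a DTI below 40%.
By R29 (it is conditionally approved, it is in state Y): it has attribute P1.
By R9 (it has attribute P1): it meets criterion Q.
By R11 (it has a DTI below 40%): it is tagged N1.
By R22 (it is approved): it is tagged X.
By R33 (it is tagged N1): it has attribute L.
By R2 (it has attribute L, it meets criterion Q, it is tagged Q1): it is in category J.
By R14 (it is in category J, it has complete documentation): it is in state Z1.
By R4 (it is in state Z1): it is classified as H.
By R3 (it is classified as H, it is tagged X): it carries flag G.

Yes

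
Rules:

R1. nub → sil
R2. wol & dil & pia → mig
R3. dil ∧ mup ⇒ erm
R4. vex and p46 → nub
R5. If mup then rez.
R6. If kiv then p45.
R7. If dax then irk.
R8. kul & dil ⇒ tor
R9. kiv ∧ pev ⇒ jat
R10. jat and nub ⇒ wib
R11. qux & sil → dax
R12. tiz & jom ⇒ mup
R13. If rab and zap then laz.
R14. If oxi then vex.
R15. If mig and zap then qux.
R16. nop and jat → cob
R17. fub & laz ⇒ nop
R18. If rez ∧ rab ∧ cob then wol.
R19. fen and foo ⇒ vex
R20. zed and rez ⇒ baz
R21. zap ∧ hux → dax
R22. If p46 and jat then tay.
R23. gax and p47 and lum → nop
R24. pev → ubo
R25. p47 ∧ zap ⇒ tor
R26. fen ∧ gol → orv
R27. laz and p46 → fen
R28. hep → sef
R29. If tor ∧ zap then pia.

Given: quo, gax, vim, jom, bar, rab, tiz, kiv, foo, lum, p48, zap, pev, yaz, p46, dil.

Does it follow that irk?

Forward chaining from the given facts derives: p45, jat, mup, laz, tay, ubo, fen, erm, rez, vex, nub, wib, sil.
The only rule concluding irk is R7, which needs dax; that is never established.

No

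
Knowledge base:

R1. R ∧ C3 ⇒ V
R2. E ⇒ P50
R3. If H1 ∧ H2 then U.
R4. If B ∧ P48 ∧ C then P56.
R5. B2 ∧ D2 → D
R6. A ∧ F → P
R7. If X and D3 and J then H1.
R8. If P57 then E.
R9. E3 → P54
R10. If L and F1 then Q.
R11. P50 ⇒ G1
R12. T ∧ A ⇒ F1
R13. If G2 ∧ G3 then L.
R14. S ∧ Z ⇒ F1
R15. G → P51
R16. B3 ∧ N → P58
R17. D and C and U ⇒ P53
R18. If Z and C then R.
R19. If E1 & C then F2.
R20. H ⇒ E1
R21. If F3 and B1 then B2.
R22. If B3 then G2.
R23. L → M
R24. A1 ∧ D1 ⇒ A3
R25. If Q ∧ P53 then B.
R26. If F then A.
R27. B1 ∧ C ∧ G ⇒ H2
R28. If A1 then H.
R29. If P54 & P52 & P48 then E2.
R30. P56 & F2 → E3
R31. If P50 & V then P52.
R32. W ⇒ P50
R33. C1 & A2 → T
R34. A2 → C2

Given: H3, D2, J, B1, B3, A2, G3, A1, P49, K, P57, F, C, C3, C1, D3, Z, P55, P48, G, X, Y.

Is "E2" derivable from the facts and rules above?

Forward chaining from the given facts derives: H1, E, P51, R, G2, A, H2, H, T, C2, V, P50, U, P, G1, F1, L, E1, M, P52, Q, F2.
The only rule concluding E2 is R29, which needs P54; that is never established.

No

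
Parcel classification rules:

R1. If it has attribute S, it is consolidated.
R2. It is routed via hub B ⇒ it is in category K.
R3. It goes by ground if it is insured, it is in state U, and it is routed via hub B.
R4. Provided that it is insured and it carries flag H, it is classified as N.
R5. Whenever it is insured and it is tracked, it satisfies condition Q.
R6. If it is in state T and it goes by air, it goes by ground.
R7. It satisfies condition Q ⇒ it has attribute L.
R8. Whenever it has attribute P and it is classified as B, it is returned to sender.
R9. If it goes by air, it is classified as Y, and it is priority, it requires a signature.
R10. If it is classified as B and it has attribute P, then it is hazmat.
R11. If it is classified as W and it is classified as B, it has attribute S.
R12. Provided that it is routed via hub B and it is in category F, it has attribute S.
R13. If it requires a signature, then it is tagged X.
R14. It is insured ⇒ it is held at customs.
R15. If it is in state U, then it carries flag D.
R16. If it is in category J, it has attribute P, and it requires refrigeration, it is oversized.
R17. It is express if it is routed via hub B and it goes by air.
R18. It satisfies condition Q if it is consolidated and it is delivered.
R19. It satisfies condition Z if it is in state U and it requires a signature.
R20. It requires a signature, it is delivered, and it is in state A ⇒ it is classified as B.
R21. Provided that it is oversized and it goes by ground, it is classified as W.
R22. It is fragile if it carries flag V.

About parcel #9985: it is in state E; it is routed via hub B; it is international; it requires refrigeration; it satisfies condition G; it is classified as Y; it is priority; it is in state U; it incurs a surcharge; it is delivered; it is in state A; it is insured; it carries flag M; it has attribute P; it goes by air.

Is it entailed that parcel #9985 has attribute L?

Forward chaining from the given facts derives: is in category K, goes by ground, requires a signature, is tagged X, is held at customs, carries flag D, is express, satisfies condition Z, is classified as B, is returned to sender, is hazmat.
The only rule concluding "it has attribute L" is R7, which needs "it satisfies condition Q"; that is never established.

No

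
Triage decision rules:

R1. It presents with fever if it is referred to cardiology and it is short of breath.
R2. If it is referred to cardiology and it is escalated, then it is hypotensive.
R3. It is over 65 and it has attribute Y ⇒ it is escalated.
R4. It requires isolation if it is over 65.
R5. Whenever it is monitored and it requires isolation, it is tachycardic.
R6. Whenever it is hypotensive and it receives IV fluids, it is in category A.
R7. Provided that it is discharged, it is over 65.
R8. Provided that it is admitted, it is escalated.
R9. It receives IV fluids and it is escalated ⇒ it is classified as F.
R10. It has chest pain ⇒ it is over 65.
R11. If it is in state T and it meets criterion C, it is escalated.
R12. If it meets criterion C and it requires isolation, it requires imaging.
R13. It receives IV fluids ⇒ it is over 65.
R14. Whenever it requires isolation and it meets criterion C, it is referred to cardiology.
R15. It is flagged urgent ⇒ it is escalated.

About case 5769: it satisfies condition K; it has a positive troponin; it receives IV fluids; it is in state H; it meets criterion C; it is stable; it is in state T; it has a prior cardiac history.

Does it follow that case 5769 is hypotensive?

Yes

By R11 (it is in state T, it meets criterion C): it is escalated.
By R13 (it receives IV fluids): it is over 65.
By R4 (it is over 65): it requires isolation.
By R14 (it requires isolation, it meets criterion C): it is referred to cardiology.
By R2 (it is referred to cardiology, it is escalated): it is hypotensive.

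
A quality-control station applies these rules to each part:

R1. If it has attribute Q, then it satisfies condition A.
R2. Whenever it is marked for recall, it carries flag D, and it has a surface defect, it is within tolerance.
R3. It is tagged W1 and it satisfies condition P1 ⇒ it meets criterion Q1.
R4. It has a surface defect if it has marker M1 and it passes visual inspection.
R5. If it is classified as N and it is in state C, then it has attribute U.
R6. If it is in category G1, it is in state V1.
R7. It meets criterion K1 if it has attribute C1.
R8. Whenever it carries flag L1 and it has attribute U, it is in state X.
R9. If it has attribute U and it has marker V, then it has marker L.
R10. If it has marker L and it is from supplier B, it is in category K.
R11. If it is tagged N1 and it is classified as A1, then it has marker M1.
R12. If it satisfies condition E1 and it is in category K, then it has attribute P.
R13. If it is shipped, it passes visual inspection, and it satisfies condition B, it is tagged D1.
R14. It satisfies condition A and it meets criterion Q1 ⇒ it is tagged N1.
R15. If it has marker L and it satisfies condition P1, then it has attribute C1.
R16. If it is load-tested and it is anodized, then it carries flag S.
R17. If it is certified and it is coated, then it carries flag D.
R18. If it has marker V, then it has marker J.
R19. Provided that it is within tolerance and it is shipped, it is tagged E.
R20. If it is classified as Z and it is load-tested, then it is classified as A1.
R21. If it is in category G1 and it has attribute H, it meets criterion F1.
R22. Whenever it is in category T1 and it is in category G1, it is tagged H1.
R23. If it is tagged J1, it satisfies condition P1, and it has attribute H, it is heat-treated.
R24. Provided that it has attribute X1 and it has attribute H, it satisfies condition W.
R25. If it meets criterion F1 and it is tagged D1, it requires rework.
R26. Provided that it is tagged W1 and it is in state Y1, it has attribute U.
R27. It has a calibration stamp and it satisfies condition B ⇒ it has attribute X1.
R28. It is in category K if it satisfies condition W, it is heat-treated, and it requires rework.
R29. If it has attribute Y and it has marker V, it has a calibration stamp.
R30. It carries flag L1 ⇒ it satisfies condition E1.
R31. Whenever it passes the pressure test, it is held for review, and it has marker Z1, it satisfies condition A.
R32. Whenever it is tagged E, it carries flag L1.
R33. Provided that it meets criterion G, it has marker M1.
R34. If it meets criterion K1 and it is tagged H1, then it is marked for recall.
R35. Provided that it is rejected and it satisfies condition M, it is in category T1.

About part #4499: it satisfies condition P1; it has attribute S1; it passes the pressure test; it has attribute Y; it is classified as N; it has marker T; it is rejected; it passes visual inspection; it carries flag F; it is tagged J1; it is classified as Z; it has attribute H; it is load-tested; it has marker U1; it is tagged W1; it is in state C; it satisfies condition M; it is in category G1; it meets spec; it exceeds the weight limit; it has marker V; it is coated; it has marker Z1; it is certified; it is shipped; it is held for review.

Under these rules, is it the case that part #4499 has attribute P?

Forward chaining from the given facts derives: meets criterion Q1, has attribute U, is in state V1, has marker L, has attribute C1, carries flag D, has marker J, is classified as A1, meets criterion F1, is heat-treated, has a calibration stamp, satisfies condition A, is in category T1, meets criterion K1, is tagged N1, is tagged H1, is marked for recall, has marker M1, has a surface defect, is within tolerance, is tagged E, carries flag L1, is in state X, satisfies condition E1.
The only rule concluding "it has attribute P" is R12, which needs "it is in category K"; that is never established.

No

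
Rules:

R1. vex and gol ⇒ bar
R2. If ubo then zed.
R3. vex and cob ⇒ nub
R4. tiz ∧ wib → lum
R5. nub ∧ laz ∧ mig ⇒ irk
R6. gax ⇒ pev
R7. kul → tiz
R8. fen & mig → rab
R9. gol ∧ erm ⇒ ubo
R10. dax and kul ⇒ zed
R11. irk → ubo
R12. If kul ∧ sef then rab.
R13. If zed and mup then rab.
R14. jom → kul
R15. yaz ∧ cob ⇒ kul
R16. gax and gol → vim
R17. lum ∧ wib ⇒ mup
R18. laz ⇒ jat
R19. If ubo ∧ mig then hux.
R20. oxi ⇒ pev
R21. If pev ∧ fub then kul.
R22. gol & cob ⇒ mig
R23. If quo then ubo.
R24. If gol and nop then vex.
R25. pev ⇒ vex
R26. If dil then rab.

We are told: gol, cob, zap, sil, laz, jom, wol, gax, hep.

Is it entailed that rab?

No

Forward chaining from the given facts derives: pev, kul, vim, jat, mig, vex, bar, nub, irk, tiz, ubo, hux, zed.
Rules concluding rab: R8 needs fen; R12 needs sef; R13 needs mup; R26 needs dil — none of these are established.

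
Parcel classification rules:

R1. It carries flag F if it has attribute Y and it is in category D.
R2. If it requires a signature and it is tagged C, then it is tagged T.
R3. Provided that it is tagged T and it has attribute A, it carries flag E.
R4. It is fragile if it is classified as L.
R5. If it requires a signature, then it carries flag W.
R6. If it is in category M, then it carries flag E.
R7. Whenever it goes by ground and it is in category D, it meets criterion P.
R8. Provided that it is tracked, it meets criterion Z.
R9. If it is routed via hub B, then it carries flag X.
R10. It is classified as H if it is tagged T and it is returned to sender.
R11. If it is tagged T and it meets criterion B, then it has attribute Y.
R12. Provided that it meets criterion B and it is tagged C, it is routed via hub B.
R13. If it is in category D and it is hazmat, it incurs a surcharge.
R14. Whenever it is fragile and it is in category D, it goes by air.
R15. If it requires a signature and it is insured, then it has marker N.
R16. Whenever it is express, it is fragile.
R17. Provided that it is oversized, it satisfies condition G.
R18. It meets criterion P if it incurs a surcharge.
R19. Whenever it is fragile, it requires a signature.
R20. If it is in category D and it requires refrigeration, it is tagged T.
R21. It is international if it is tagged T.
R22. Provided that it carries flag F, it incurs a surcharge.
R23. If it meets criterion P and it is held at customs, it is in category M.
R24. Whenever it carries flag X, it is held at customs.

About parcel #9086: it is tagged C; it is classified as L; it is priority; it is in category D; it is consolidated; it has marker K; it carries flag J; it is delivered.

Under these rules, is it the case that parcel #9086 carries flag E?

No

Forward chaining from the given facts derives: is fragile, goes by air, requires a signature, is tagged T, carries flag W, is international.
Rules concluding "it carries flag E": R3 needs "it has attribute A"; R6 needs "it is in category M" — none of these are established.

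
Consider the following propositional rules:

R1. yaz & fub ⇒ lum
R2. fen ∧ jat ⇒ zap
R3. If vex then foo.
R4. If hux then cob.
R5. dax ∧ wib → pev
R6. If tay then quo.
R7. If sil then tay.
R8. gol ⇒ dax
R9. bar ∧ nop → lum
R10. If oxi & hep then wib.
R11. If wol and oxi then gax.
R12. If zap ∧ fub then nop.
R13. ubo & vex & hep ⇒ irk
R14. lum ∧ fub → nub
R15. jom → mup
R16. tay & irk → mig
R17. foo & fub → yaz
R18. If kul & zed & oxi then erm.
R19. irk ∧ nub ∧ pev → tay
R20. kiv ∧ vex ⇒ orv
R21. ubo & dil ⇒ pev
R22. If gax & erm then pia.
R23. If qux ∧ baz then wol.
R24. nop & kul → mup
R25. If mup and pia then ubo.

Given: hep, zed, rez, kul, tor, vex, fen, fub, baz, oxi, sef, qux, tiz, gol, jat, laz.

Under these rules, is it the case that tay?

Yes

zap  (by R2: fen, jat)
foo  (by R3: vex)
dax  (by R8: gol)
wib  (by R10: oxi, hep)
nop  (by R12: zap, fub)
yaz  (by R17: foo, fub)
erm  (by R18: kul, zed, oxi)
wol  (by R23: qux, baz)
mup  (by R24: nop, kul)
lum  (by R1: yaz, fub)
pev  (by R5: dax, wib)
gax  (by R11: wol, oxi)
nub  (by R14: lum, fub)
pia  (by R22: gax, erm)
ubo  (by R25: mup, pia)
irk  (by R13: ubo, vex, hep)
tay  (by R19: irk, nub, pev)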